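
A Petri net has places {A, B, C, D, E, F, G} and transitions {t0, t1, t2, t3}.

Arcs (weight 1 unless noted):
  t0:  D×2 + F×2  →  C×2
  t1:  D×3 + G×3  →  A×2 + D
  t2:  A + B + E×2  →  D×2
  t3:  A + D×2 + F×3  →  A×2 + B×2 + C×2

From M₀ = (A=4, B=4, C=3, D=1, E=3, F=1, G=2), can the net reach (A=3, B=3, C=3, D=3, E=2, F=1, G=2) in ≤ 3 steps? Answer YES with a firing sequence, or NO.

depth 0: 1 marking
depth 1: 2 markings reached so far
depth 2: 2 markings reached so far
(frontier empty at depth 2; search complete)
target is not among the 2 markings reachable within 3 steps

NO — not reachable within 3 firings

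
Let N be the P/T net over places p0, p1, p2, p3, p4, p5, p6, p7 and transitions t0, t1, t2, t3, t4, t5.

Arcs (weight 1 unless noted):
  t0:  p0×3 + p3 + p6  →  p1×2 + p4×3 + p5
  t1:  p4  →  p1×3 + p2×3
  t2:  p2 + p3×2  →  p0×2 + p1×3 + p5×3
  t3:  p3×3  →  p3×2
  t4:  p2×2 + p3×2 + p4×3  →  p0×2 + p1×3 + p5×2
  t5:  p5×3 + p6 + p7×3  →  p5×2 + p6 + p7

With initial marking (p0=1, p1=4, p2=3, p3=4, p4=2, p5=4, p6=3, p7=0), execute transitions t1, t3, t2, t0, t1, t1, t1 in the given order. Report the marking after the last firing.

step 1: fire t1:  (p0=1, p1=4, p2=3, p3=4, p4=2, p5=4, p6=3, p7=0) → (p0=1, p1=7, p2=6, p3=4, p4=1, p5=4, p6=3, p7=0)
step 2: fire t3:  (p0=1, p1=7, p2=6, p3=4, p4=1, p5=4, p6=3, p7=0) → (p0=1, p1=7, p2=6, p3=3, p4=1, p5=4, p6=3, p7=0)
step 3: fire t2:  (p0=1, p1=7, p2=6, p3=3, p4=1, p5=4, p6=3, p7=0) → (p0=3, p1=10, p2=5, p3=1, p4=1, p5=7, p6=3, p7=0)
step 4: fire t0:  (p0=3, p1=10, p2=5, p3=1, p4=1, p5=7, p6=3, p7=0) → (p0=0, p1=12, p2=5, p3=0, p4=4, p5=8, p6=2, p7=0)
step 5: fire t1:  (p0=0, p1=12, p2=5, p3=0, p4=4, p5=8, p6=2, p7=0) → (p0=0, p1=15, p2=8, p3=0, p4=3, p5=8, p6=2, p7=0)
step 6: fire t1:  (p0=0, p1=15, p2=8, p3=0, p4=3, p5=8, p6=2, p7=0) → (p0=0, p1=18, p2=11, p3=0, p4=2, p5=8, p6=2, p7=0)
step 7: fire t1:  (p0=0, p1=18, p2=11, p3=0, p4=2, p5=8, p6=2, p7=0) → (p0=0, p1=21, p2=14, p3=0, p4=1, p5=8, p6=2, p7=0)

(p0=0, p1=21, p2=14, p3=0, p4=1, p5=8, p6=2, p7=0)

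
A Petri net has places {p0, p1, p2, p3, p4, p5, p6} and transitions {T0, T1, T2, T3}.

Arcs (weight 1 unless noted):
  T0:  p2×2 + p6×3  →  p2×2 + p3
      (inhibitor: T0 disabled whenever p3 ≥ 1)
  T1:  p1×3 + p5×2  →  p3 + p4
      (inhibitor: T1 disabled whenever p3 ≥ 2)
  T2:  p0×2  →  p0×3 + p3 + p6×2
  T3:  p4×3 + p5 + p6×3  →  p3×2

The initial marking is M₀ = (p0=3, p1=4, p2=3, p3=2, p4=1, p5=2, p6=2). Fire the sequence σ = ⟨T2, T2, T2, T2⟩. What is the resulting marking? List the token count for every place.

(p0=7, p1=4, p2=3, p3=6, p4=1, p5=2, p6=10)

step 1: fire T2:  (p0=3, p1=4, p2=3, p3=2, p4=1, p5=2, p6=2) → (p0=4, p1=4, p2=3, p3=3, p4=1, p5=2, p6=4)
step 2: fire T2:  (p0=4, p1=4, p2=3, p3=3, p4=1, p5=2, p6=4) → (p0=5, p1=4, p2=3, p3=4, p4=1, p5=2, p6=6)
step 3: fire T2:  (p0=5, p1=4, p2=3, p3=4, p4=1, p5=2, p6=6) → (p0=6, p1=4, p2=3, p3=5, p4=1, p5=2, p6=8)
step 4: fire T2:  (p0=6, p1=4, p2=3, p3=5, p4=1, p5=2, p6=8) → (p0=7, p1=4, p2=3, p3=6, p4=1, p5=2, p6=10)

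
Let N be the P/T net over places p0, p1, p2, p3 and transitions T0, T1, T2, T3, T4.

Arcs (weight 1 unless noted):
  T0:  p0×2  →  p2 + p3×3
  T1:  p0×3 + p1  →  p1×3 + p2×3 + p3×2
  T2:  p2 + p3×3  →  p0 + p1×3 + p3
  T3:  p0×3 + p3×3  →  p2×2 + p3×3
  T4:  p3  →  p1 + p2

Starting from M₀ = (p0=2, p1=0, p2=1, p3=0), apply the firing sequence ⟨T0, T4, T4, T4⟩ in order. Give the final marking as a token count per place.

step 1: fire T0:  (p0=2, p1=0, p2=1, p3=0) → (p0=0, p1=0, p2=2, p3=3)
step 2: fire T4:  (p0=0, p1=0, p2=2, p3=3) → (p0=0, p1=1, p2=3, p3=2)
step 3: fire T4:  (p0=0, p1=1, p2=3, p3=2) → (p0=0, p1=2, p2=4, p3=1)
step 4: fire T4:  (p0=0, p1=2, p2=4, p3=1) → (p0=0, p1=3, p2=5, p3=0)

(p0=0, p1=3, p2=5, p3=0)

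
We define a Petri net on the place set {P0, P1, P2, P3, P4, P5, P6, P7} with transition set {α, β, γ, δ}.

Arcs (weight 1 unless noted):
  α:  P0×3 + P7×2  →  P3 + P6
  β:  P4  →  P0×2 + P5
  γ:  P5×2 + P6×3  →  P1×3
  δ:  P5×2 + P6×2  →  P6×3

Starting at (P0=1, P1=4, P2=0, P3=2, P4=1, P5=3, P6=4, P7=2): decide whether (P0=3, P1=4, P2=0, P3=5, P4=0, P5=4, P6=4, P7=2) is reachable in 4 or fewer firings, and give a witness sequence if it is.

depth 0: 1 marking
depth 1: 4 markings reached so far
depth 2: 7 markings reached so far
depth 3: 11 markings reached so far
depth 4: 13 markings reached so far
target is not among the 13 markings reachable within 4 steps

NO — not reachable within 4 firings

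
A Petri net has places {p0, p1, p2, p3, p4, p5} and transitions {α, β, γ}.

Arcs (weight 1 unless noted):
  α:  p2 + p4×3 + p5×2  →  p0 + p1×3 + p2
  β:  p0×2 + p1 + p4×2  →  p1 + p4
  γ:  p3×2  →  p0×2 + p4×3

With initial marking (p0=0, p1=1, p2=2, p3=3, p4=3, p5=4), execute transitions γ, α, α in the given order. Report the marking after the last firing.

step 1: fire γ:  (p0=0, p1=1, p2=2, p3=3, p4=3, p5=4) → (p0=2, p1=1, p2=2, p3=1, p4=6, p5=4)
step 2: fire α:  (p0=2, p1=1, p2=2, p3=1, p4=6, p5=4) → (p0=3, p1=4, p2=2, p3=1, p4=3, p5=2)
step 3: fire α:  (p0=3, p1=4, p2=2, p3=1, p4=3, p5=2) → (p0=4, p1=7, p2=2, p3=1, p4=0, p5=0)

(p0=4, p1=7, p2=2, p3=1, p4=0, p5=0)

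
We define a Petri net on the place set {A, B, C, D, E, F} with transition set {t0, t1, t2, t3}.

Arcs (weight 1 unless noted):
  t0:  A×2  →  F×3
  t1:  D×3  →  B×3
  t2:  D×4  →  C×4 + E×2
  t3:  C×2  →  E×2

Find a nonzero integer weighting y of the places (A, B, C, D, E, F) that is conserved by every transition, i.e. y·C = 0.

Incidence matrix C (rows=places, cols=transitions):
       t0   t1   t2   t3
    A  -2    0    0    0
    B   0    3    0    0
    C   0    0    4   -2
    D   0   -3   -4    0
    E   0    0    2    2
    F   3    0    0    0

Candidate y = [0, 3, 2, 3, 2, 0]; check y·C column-wise:
  col t0: 0·-2 + 3·0 + 2·0 + 3·0 + 2·0 + 0·3 = 0
  col t1: 3·3 + 2·0 + 3·-3 + 2·0 = 0
  col t2: 3·0 + 2·4 + 3·-4 + 2·2 = 0
  col t3: 3·0 + 2·-2 + 3·0 + 2·2 = 0

y = (A:0, B:3, C:2, D:3, E:2, F:0)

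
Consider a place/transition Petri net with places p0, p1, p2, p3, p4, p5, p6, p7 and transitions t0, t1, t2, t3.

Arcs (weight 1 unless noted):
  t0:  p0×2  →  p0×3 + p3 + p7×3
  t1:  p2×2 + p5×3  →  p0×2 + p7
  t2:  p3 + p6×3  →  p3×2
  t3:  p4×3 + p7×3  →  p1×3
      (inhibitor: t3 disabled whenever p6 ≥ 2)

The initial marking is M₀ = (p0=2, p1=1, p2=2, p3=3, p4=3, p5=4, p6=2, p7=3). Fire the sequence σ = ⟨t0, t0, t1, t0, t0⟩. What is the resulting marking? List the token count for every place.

(p0=8, p1=1, p2=0, p3=7, p4=3, p5=1, p6=2, p7=16)

step 1: fire t0:  (p0=2, p1=1, p2=2, p3=3, p4=3, p5=4, p6=2, p7=3) → (p0=3, p1=1, p2=2, p3=4, p4=3, p5=4, p6=2, p7=6)
step 2: fire t0:  (p0=3, p1=1, p2=2, p3=4, p4=3, p5=4, p6=2, p7=6) → (p0=4, p1=1, p2=2, p3=5, p4=3, p5=4, p6=2, p7=9)
step 3: fire t1:  (p0=4, p1=1, p2=2, p3=5, p4=3, p5=4, p6=2, p7=9) → (p0=6, p1=1, p2=0, p3=5, p4=3, p5=1, p6=2, p7=10)
step 4: fire t0:  (p0=6, p1=1, p2=0, p3=5, p4=3, p5=1, p6=2, p7=10) → (p0=7, p1=1, p2=0, p3=6, p4=3, p5=1, p6=2, p7=13)
step 5: fire t0:  (p0=7, p1=1, p2=0, p3=6, p4=3, p5=1, p6=2, p7=13) → (p0=8, p1=1, p2=0, p3=7, p4=3, p5=1, p6=2, p7=16)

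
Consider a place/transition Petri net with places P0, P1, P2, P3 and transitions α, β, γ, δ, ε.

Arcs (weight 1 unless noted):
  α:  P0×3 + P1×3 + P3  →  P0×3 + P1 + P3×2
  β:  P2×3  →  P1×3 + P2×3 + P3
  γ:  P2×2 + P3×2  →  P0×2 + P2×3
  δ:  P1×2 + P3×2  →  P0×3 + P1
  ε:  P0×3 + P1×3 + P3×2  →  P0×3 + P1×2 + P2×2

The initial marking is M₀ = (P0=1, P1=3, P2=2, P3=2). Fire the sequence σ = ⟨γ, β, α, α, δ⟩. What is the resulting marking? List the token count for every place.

(P0=6, P1=1, P2=3, P3=1)

step 1: fire γ:  (P0=1, P1=3, P2=2, P3=2) → (P0=3, P1=3, P2=3, P3=0)
step 2: fire β:  (P0=3, P1=3, P2=3, P3=0) → (P0=3, P1=6, P2=3, P3=1)
step 3: fire α:  (P0=3, P1=6, P2=3, P3=1) → (P0=3, P1=4, P2=3, P3=2)
step 4: fire α:  (P0=3, P1=4, P2=3, P3=2) → (P0=3, P1=2, P2=3, P3=3)
step 5: fire δ:  (P0=3, P1=2, P2=3, P3=3) → (P0=6, P1=1, P2=3, P3=1)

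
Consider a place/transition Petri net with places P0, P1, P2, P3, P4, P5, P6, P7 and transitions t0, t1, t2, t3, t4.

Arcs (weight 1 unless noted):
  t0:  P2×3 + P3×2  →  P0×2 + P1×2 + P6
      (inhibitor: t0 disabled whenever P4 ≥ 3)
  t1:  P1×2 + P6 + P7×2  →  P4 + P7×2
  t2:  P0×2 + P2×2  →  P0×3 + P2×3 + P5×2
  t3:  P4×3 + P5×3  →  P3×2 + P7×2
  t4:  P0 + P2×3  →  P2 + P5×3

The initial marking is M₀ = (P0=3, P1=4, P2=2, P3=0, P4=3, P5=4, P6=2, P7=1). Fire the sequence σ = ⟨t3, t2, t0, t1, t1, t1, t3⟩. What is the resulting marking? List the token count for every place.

step 1: fire t3:  (P0=3, P1=4, P2=2, P3=0, P4=3, P5=4, P6=2, P7=1) → (P0=3, P1=4, P2=2, P3=2, P4=0, P5=1, P6=2, P7=3)
step 2: fire t2:  (P0=3, P1=4, P2=2, P3=2, P4=0, P5=1, P6=2, P7=3) → (P0=4, P1=4, P2=3, P3=2, P4=0, P5=3, P6=2, P7=3)
step 3: fire t0:  (P0=4, P1=4, P2=3, P3=2, P4=0, P5=3, P6=2, P7=3) → (P0=6, P1=6, P2=0, P3=0, P4=0, P5=3, P6=3, P7=3)
step 4: fire t1:  (P0=6, P1=6, P2=0, P3=0, P4=0, P5=3, P6=3, P7=3) → (P0=6, P1=4, P2=0, P3=0, P4=1, P5=3, P6=2, P7=3)
step 5: fire t1:  (P0=6, P1=4, P2=0, P3=0, P4=1, P5=3, P6=2, P7=3) → (P0=6, P1=2, P2=0, P3=0, P4=2, P5=3, P6=1, P7=3)
step 6: fire t1:  (P0=6, P1=2, P2=0, P3=0, P4=2, P5=3, P6=1, P7=3) → (P0=6, P1=0, P2=0, P3=0, P4=3, P5=3, P6=0, P7=3)
step 7: fire t3:  (P0=6, P1=0, P2=0, P3=0, P4=3, P5=3, P6=0, P7=3) → (P0=6, P1=0, P2=0, P3=2, P4=0, P5=0, P6=0, P7=5)

(P0=6, P1=0, P2=0, P3=2, P4=0, P5=0, P6=0, P7=5)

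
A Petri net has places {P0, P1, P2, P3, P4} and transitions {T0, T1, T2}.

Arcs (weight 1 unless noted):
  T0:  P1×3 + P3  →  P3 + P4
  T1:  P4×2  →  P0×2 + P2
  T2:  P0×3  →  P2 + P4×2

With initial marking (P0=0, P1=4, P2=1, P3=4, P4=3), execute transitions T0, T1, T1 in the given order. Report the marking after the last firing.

step 1: fire T0:  (P0=0, P1=4, P2=1, P3=4, P4=3) → (P0=0, P1=1, P2=1, P3=4, P4=4)
step 2: fire T1:  (P0=0, P1=1, P2=1, P3=4, P4=4) → (P0=2, P1=1, P2=2, P3=4, P4=2)
step 3: fire T1:  (P0=2, P1=1, P2=2, P3=4, P4=2) → (P0=4, P1=1, P2=3, P3=4, P4=0)

(P0=4, P1=1, P2=3, P3=4, P4=0)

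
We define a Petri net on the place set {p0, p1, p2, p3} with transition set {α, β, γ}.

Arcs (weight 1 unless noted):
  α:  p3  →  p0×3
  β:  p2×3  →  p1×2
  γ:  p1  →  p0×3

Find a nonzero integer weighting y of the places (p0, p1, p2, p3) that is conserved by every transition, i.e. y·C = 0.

Incidence matrix C (rows=places, cols=transitions):
        α    β    γ
   p0   3    0    3
   p1   0    2   -1
   p2   0   -3    0
   p3  -1    0    0

Candidate y = [1, 3, 2, 3]; check y·C column-wise:
  col α: 1·3 + 3·0 + 2·0 + 3·-1 = 0
  col β: 1·0 + 3·2 + 2·-3 + 3·0 = 0
  col γ: 1·3 + 3·-1 + 2·0 + 3·0 = 0

y = (p0:1, p1:3, p2:2, p3:3)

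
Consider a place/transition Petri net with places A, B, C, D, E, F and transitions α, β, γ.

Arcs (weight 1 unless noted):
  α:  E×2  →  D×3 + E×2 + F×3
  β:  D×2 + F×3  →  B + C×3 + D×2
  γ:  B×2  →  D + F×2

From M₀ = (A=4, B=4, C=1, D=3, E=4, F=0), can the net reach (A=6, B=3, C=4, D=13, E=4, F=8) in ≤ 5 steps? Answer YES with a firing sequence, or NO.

depth 0: 1 marking
depth 1: 3 markings reached so far
depth 2: 7 markings reached so far
depth 3: 13 markings reached so far
depth 4: 20 markings reached so far
depth 5: 29 markings reached so far
target is not among the 29 markings reachable within 5 steps

NO — not reachable within 5 firings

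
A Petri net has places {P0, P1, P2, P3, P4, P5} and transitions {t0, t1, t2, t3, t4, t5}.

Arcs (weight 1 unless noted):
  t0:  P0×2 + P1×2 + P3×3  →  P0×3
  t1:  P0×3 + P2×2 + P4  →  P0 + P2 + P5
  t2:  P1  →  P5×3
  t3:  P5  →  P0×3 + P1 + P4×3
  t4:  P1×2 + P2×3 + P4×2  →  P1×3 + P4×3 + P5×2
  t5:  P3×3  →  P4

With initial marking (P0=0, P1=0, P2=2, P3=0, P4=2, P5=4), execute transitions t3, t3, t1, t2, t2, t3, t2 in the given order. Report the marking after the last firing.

(P0=7, P1=0, P2=1, P3=0, P4=10, P5=11)

step 1: fire t3:  (P0=0, P1=0, P2=2, P3=0, P4=2, P5=4) → (P0=3, P1=1, P2=2, P3=0, P4=5, P5=3)
step 2: fire t3:  (P0=3, P1=1, P2=2, P3=0, P4=5, P5=3) → (P0=6, P1=2, P2=2, P3=0, P4=8, P5=2)
step 3: fire t1:  (P0=6, P1=2, P2=2, P3=0, P4=8, P5=2) → (P0=4, P1=2, P2=1, P3=0, P4=7, P5=3)
step 4: fire t2:  (P0=4, P1=2, P2=1, P3=0, P4=7, P5=3) → (P0=4, P1=1, P2=1, P3=0, P4=7, P5=6)
step 5: fire t2:  (P0=4, P1=1, P2=1, P3=0, P4=7, P5=6) → (P0=4, P1=0, P2=1, P3=0, P4=7, P5=9)
step 6: fire t3:  (P0=4, P1=0, P2=1, P3=0, P4=7, P5=9) → (P0=7, P1=1, P2=1, P3=0, P4=10, P5=8)
step 7: fire t2:  (P0=7, P1=1, P2=1, P3=0, P4=10, P5=8) → (P0=7, P1=0, P2=1, P3=0, P4=10, P5=11)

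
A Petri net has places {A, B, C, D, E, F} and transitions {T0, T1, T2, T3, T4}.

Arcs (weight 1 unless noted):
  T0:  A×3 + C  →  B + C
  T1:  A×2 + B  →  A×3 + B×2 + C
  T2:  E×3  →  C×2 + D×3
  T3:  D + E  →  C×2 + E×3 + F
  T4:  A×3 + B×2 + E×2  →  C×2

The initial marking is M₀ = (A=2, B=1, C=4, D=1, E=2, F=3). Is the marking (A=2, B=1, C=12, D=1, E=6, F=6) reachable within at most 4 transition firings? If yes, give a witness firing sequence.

depth 0: 1 marking
depth 1: 3 markings reached so far
depth 2: 8 markings reached so far
depth 3: 16 markings reached so far
depth 4: 27 markings reached so far
target is not among the 27 markings reachable within 4 steps

NO — not reachable within 4 firings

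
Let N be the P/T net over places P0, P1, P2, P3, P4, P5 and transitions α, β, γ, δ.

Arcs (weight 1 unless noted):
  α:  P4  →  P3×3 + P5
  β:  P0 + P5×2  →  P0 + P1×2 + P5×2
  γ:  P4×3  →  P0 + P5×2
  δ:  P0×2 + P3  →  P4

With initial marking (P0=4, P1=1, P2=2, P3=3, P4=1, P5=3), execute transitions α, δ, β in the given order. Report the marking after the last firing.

(P0=2, P1=3, P2=2, P3=5, P4=1, P5=4)

step 1: fire α:  (P0=4, P1=1, P2=2, P3=3, P4=1, P5=3) → (P0=4, P1=1, P2=2, P3=6, P4=0, P5=4)
step 2: fire δ:  (P0=4, P1=1, P2=2, P3=6, P4=0, P5=4) → (P0=2, P1=1, P2=2, P3=5, P4=1, P5=4)
step 3: fire β:  (P0=2, P1=1, P2=2, P3=5, P4=1, P5=4) → (P0=2, P1=3, P2=2, P3=5, P4=1, P5=4)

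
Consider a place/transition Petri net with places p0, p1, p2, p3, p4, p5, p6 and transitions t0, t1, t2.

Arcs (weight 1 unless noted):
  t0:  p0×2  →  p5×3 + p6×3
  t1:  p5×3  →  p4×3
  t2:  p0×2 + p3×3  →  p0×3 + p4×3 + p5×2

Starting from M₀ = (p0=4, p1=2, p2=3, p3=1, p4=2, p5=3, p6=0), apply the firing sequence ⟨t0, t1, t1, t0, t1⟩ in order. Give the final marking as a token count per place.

(p0=0, p1=2, p2=3, p3=1, p4=11, p5=0, p6=6)

step 1: fire t0:  (p0=4, p1=2, p2=3, p3=1, p4=2, p5=3, p6=0) → (p0=2, p1=2, p2=3, p3=1, p4=2, p5=6, p6=3)
step 2: fire t1:  (p0=2, p1=2, p2=3, p3=1, p4=2, p5=6, p6=3) → (p0=2, p1=2, p2=3, p3=1, p4=5, p5=3, p6=3)
step 3: fire t1:  (p0=2, p1=2, p2=3, p3=1, p4=5, p5=3, p6=3) → (p0=2, p1=2, p2=3, p3=1, p4=8, p5=0, p6=3)
step 4: fire t0:  (p0=2, p1=2, p2=3, p3=1, p4=8, p5=0, p6=3) → (p0=0, p1=2, p2=3, p3=1, p4=8, p5=3, p6=6)
step 5: fire t1:  (p0=0, p1=2, p2=3, p3=1, p4=8, p5=3, p6=6) → (p0=0, p1=2, p2=3, p3=1, p4=11, p5=0, p6=6)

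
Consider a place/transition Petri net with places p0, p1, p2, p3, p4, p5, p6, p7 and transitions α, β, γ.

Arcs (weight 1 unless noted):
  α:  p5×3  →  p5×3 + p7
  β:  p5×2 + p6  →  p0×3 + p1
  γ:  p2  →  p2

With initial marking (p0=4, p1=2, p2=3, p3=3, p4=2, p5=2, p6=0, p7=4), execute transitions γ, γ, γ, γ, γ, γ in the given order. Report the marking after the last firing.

step 1: fire γ:  (p0=4, p1=2, p2=3, p3=3, p4=2, p5=2, p6=0, p7=4) → (p0=4, p1=2, p2=3, p3=3, p4=2, p5=2, p6=0, p7=4)
step 2: fire γ:  (p0=4, p1=2, p2=3, p3=3, p4=2, p5=2, p6=0, p7=4) → (p0=4, p1=2, p2=3, p3=3, p4=2, p5=2, p6=0, p7=4)
step 3: fire γ:  (p0=4, p1=2, p2=3, p3=3, p4=2, p5=2, p6=0, p7=4) → (p0=4, p1=2, p2=3, p3=3, p4=2, p5=2, p6=0, p7=4)
step 4: fire γ:  (p0=4, p1=2, p2=3, p3=3, p4=2, p5=2, p6=0, p7=4) → (p0=4, p1=2, p2=3, p3=3, p4=2, p5=2, p6=0, p7=4)
step 5: fire γ:  (p0=4, p1=2, p2=3, p3=3, p4=2, p5=2, p6=0, p7=4) → (p0=4, p1=2, p2=3, p3=3, p4=2, p5=2, p6=0, p7=4)
step 6: fire γ:  (p0=4, p1=2, p2=3, p3=3, p4=2, p5=2, p6=0, p7=4) → (p0=4, p1=2, p2=3, p3=3, p4=2, p5=2, p6=0, p7=4)

(p0=4, p1=2, p2=3, p3=3, p4=2, p5=2, p6=0, p7=4)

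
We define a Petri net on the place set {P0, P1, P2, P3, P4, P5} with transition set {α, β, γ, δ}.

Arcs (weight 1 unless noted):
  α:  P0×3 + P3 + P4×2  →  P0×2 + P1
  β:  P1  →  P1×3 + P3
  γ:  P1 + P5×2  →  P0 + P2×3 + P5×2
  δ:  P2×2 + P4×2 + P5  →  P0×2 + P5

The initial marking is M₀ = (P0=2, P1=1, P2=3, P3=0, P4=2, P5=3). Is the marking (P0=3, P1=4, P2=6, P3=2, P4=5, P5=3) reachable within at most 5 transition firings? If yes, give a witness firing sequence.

NO — not reachable within 5 firings

depth 0: 1 marking
depth 1: 4 markings reached so far
depth 2: 8 markings reached so far
depth 3: 14 markings reached so far
depth 4: 23 markings reached so far
depth 5: 34 markings reached so far
target is not among the 34 markings reachable within 5 steps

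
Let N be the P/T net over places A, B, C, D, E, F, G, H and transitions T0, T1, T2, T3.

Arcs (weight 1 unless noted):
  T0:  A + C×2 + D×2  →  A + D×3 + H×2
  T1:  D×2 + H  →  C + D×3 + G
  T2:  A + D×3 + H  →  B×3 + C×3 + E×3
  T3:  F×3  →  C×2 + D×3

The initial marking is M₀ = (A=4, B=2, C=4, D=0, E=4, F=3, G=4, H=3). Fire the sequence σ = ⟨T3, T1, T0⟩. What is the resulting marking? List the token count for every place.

step 1: fire T3:  (A=4, B=2, C=4, D=0, E=4, F=3, G=4, H=3) → (A=4, B=2, C=6, D=3, E=4, F=0, G=4, H=3)
step 2: fire T1:  (A=4, B=2, C=6, D=3, E=4, F=0, G=4, H=3) → (A=4, B=2, C=7, D=4, E=4, F=0, G=5, H=2)
step 3: fire T0:  (A=4, B=2, C=7, D=4, E=4, F=0, G=5, H=2) → (A=4, B=2, C=5, D=5, E=4, F=0, G=5, H=4)

(A=4, B=2, C=5, D=5, E=4, F=0, G=5, H=4)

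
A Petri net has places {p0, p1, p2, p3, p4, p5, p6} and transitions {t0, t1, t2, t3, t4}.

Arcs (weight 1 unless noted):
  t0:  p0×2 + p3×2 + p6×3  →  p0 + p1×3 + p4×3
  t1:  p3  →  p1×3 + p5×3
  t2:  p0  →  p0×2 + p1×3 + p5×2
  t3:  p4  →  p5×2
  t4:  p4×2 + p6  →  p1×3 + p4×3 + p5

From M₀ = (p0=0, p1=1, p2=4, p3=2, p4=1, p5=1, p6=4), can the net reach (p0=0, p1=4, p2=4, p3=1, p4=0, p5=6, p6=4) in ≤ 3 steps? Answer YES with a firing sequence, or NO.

step 1: fire t1:  (p0=0, p1=1, p2=4, p3=2, p4=1, p5=1, p6=4) → (p0=0, p1=4, p2=4, p3=1, p4=1, p5=4, p6=4)
step 2: fire t3:  (p0=0, p1=4, p2=4, p3=1, p4=1, p5=4, p6=4) → (p0=0, p1=4, p2=4, p3=1, p4=0, p5=6, p6=4)

YES — reachable via ⟨t1, t3⟩ (2 firings)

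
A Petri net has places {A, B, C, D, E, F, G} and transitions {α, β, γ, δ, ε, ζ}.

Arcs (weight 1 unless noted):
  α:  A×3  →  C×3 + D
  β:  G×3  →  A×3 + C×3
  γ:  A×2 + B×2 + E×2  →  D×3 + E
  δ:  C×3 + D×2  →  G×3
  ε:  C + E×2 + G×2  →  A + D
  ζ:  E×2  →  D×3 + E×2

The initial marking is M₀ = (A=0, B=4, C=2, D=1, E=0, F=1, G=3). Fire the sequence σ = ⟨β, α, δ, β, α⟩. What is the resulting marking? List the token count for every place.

(A=0, B=4, C=11, D=1, E=0, F=1, G=0)

step 1: fire β:  (A=0, B=4, C=2, D=1, E=0, F=1, G=3) → (A=3, B=4, C=5, D=1, E=0, F=1, G=0)
step 2: fire α:  (A=3, B=4, C=5, D=1, E=0, F=1, G=0) → (A=0, B=4, C=8, D=2, E=0, F=1, G=0)
step 3: fire δ:  (A=0, B=4, C=8, D=2, E=0, F=1, G=0) → (A=0, B=4, C=5, D=0, E=0, F=1, G=3)
step 4: fire β:  (A=0, B=4, C=5, D=0, E=0, F=1, G=3) → (A=3, B=4, C=8, D=0, E=0, F=1, G=0)
step 5: fire α:  (A=3, B=4, C=8, D=0, E=0, F=1, G=0) → (A=0, B=4, C=11, D=1, E=0, F=1, G=0)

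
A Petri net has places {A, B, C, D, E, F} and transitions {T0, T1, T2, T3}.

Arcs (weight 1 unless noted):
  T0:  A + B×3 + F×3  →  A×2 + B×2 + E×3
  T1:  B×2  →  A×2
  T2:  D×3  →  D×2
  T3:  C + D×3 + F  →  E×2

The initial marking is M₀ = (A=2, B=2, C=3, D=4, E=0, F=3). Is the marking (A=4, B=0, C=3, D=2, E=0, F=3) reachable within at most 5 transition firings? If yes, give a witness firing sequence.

step 1: fire T1:  (A=2, B=2, C=3, D=4, E=0, F=3) → (A=4, B=0, C=3, D=4, E=0, F=3)
step 2: fire T2:  (A=4, B=0, C=3, D=4, E=0, F=3) → (A=4, B=0, C=3, D=3, E=0, F=3)
step 3: fire T2:  (A=4, B=0, C=3, D=3, E=0, F=3) → (A=4, B=0, C=3, D=2, E=0, F=3)

YES — reachable via ⟨T1, T2, T2⟩ (3 firings)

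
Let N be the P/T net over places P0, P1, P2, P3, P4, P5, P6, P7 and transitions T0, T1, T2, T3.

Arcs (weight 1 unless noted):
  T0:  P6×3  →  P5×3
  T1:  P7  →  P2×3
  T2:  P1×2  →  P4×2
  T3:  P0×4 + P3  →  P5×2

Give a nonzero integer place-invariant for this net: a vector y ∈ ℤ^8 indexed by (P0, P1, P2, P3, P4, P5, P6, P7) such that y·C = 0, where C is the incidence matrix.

Incidence matrix C (rows=places, cols=transitions):
       T0   T1   T2   T3
   P0   0    0    0   -4
   P1   0    0   -2    0
   P2   0    3    0    0
   P3   0    0    0   -1
   P4   0    0    2    0
   P5   3    0    0    2
   P6  -3    0    0    0
   P7   0   -1    0    0

Candidate y = [1, 0, 0, -4, 0, 0, 0, 0]; check y·C column-wise:
  col T0: 1·0 + -4·0 + 0·3 + 0·-3 = 0
  col T1: 1·0 + 0·3 + -4·0 + 0·-1 = 0
  col T2: 1·0 + 0·-2 + -4·0 + 0·2 = 0
  col T3: 1·-4 + -4·-1 + 0·2 = 0

y = (P0:1, P1:0, P2:0, P3:-4, P4:0, P5:0, P6:0, P7:0)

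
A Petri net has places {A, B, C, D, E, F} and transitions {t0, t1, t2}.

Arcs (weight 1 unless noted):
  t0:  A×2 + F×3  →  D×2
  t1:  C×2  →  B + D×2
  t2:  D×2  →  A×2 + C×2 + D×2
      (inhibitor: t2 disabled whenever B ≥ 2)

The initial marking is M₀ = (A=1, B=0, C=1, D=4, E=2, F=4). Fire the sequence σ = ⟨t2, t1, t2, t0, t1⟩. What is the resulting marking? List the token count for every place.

(A=3, B=2, C=1, D=10, E=2, F=1)

step 1: fire t2:  (A=1, B=0, C=1, D=4, E=2, F=4) → (A=3, B=0, C=3, D=4, E=2, F=4)
step 2: fire t1:  (A=3, B=0, C=3, D=4, E=2, F=4) → (A=3, B=1, C=1, D=6, E=2, F=4)
step 3: fire t2:  (A=3, B=1, C=1, D=6, E=2, F=4) → (A=5, B=1, C=3, D=6, E=2, F=4)
step 4: fire t0:  (A=5, B=1, C=3, D=6, E=2, F=4) → (A=3, B=1, C=3, D=8, E=2, F=1)
step 5: fire t1:  (A=3, B=1, C=3, D=8, E=2, F=1) → (A=3, B=2, C=1, D=10, E=2, F=1)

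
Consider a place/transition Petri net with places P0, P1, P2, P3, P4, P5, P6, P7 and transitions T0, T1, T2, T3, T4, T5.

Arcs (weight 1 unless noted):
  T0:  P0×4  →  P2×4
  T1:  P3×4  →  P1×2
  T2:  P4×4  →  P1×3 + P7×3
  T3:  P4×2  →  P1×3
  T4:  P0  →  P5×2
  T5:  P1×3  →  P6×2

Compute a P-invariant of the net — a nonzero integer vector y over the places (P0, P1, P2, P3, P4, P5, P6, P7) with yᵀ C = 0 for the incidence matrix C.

Incidence matrix C (rows=places, cols=transitions):
       T0   T1   T2   T3   T4   T5
   P0  -4    0    0    0   -1    0
   P1   0    2    3    3    0   -3
   P2   4    0    0    0    0    0
   P3   0   -4    0    0    0    0
   P4   0    0   -4   -2    0    0
   P5   0    0    0    0    2    0
   P6   0    0    0    0    0    2
   P7   0    0    3    0    0    0

Candidate y = [2, 0, 2, 0, 0, 1, 0, 0]; check y·C column-wise:
  col T0: 2·-4 + 2·4 + 1·0 = 0
  col T1: 2·0 + 0·2 + 2·0 + 0·-4 + 1·0 = 0
  col T2: 2·0 + 0·3 + 2·0 + 0·-4 + 1·0 + 0·3 = 0
  col T3: 2·0 + 0·3 + 2·0 + 0·-2 + 1·0 = 0
  col T4: 2·-1 + 2·0 + 1·2 = 0
  col T5: 2·0 + 0·-3 + 2·0 + 1·0 + 0·2 = 0

y = (P0:2, P1:0, P2:2, P3:0, P4:0, P5:1, P6:0, P7:0)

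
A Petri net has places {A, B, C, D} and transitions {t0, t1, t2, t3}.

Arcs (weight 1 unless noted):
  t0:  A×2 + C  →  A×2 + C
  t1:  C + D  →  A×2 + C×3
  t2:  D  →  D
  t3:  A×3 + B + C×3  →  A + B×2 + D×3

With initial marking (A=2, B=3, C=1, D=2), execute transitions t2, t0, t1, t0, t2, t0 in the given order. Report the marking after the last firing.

(A=4, B=3, C=3, D=1)

step 1: fire t2:  (A=2, B=3, C=1, D=2) → (A=2, B=3, C=1, D=2)
step 2: fire t0:  (A=2, B=3, C=1, D=2) → (A=2, B=3, C=1, D=2)
step 3: fire t1:  (A=2, B=3, C=1, D=2) → (A=4, B=3, C=3, D=1)
step 4: fire t0:  (A=4, B=3, C=3, D=1) → (A=4, B=3, C=3, D=1)
step 5: fire t2:  (A=4, B=3, C=3, D=1) → (A=4, B=3, C=3, D=1)
step 6: fire t0:  (A=4, B=3, C=3, D=1) → (A=4, B=3, C=3, D=1)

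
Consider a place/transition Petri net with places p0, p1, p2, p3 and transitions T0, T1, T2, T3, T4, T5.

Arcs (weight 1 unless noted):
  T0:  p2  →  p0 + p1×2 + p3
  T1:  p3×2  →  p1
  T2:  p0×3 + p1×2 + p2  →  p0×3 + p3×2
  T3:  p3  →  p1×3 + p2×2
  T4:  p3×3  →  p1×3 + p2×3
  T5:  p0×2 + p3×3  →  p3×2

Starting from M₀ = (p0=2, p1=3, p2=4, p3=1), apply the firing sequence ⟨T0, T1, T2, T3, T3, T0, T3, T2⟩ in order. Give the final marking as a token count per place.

(p0=4, p1=13, p2=6, p3=2)

step 1: fire T0:  (p0=2, p1=3, p2=4, p3=1) → (p0=3, p1=5, p2=3, p3=2)
step 2: fire T1:  (p0=3, p1=5, p2=3, p3=2) → (p0=3, p1=6, p2=3, p3=0)
step 3: fire T2:  (p0=3, p1=6, p2=3, p3=0) → (p0=3, p1=4, p2=2, p3=2)
step 4: fire T3:  (p0=3, p1=4, p2=2, p3=2) → (p0=3, p1=7, p2=4, p3=1)
step 5: fire T3:  (p0=3, p1=7, p2=4, p3=1) → (p0=3, p1=10, p2=6, p3=0)
step 6: fire T0:  (p0=3, p1=10, p2=6, p3=0) → (p0=4, p1=12, p2=5, p3=1)
step 7: fire T3:  (p0=4, p1=12, p2=5, p3=1) → (p0=4, p1=15, p2=7, p3=0)
step 8: fire T2:  (p0=4, p1=15, p2=7, p3=0) → (p0=4, p1=13, p2=6, p3=2)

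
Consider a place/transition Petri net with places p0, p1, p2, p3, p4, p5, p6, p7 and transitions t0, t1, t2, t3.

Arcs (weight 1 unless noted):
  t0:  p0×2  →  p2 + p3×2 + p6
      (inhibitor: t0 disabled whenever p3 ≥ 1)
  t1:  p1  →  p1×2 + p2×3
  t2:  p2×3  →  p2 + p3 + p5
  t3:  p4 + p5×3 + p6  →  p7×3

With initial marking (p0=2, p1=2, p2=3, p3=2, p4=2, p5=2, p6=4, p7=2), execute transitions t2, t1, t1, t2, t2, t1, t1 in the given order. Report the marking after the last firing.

(p0=2, p1=6, p2=9, p3=5, p4=2, p5=5, p6=4, p7=2)

step 1: fire t2:  (p0=2, p1=2, p2=3, p3=2, p4=2, p5=2, p6=4, p7=2) → (p0=2, p1=2, p2=1, p3=3, p4=2, p5=3, p6=4, p7=2)
step 2: fire t1:  (p0=2, p1=2, p2=1, p3=3, p4=2, p5=3, p6=4, p7=2) → (p0=2, p1=3, p2=4, p3=3, p4=2, p5=3, p6=4, p7=2)
step 3: fire t1:  (p0=2, p1=3, p2=4, p3=3, p4=2, p5=3, p6=4, p7=2) → (p0=2, p1=4, p2=7, p3=3, p4=2, p5=3, p6=4, p7=2)
step 4: fire t2:  (p0=2, p1=4, p2=7, p3=3, p4=2, p5=3, p6=4, p7=2) → (p0=2, p1=4, p2=5, p3=4, p4=2, p5=4, p6=4, p7=2)
step 5: fire t2:  (p0=2, p1=4, p2=5, p3=4, p4=2, p5=4, p6=4, p7=2) → (p0=2, p1=4, p2=3, p3=5, p4=2, p5=5, p6=4, p7=2)
step 6: fire t1:  (p0=2, p1=4, p2=3, p3=5, p4=2, p5=5, p6=4, p7=2) → (p0=2, p1=5, p2=6, p3=5, p4=2, p5=5, p6=4, p7=2)
step 7: fire t1:  (p0=2, p1=5, p2=6, p3=5, p4=2, p5=5, p6=4, p7=2) → (p0=2, p1=6, p2=9, p3=5, p4=2, p5=5, p6=4, p7=2)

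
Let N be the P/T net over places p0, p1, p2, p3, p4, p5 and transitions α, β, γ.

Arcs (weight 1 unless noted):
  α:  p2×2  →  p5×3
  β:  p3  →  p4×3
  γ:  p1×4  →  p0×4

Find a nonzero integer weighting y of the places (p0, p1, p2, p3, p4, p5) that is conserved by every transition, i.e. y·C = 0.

Incidence matrix C (rows=places, cols=transitions):
        α    β    γ
   p0   0    0    4
   p1   0    0   -4
   p2  -2    0    0
   p3   0   -1    0
   p4   0    3    0
   p5   3    0    0

Candidate y = [1, 1, 0, 0, 0, 0]; check y·C column-wise:
  col α: 1·0 + 1·0 + 0·-2 + 0·3 = 0
  col β: 1·0 + 1·0 + 0·-1 + 0·3 = 0
  col γ: 1·4 + 1·-4 = 0

y = (p0:1, p1:1, p2:0, p3:0, p4:0, p5:0)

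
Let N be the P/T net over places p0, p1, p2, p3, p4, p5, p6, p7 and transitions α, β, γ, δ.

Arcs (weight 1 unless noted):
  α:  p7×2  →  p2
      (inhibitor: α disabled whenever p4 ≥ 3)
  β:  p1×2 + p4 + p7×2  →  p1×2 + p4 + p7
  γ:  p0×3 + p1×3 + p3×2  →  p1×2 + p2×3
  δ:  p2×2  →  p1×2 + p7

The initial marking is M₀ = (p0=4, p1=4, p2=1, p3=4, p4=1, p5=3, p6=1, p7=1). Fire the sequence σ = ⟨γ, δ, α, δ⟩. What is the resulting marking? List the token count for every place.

(p0=1, p1=7, p2=1, p3=2, p4=1, p5=3, p6=1, p7=1)

step 1: fire γ:  (p0=4, p1=4, p2=1, p3=4, p4=1, p5=3, p6=1, p7=1) → (p0=1, p1=3, p2=4, p3=2, p4=1, p5=3, p6=1, p7=1)
step 2: fire δ:  (p0=1, p1=3, p2=4, p3=2, p4=1, p5=3, p6=1, p7=1) → (p0=1, p1=5, p2=2, p3=2, p4=1, p5=3, p6=1, p7=2)
step 3: fire α:  (p0=1, p1=5, p2=2, p3=2, p4=1, p5=3, p6=1, p7=2) → (p0=1, p1=5, p2=3, p3=2, p4=1, p5=3, p6=1, p7=0)
step 4: fire δ:  (p0=1, p1=5, p2=3, p3=2, p4=1, p5=3, p6=1, p7=0) → (p0=1, p1=7, p2=1, p3=2, p4=1, p5=3, p6=1, p7=1)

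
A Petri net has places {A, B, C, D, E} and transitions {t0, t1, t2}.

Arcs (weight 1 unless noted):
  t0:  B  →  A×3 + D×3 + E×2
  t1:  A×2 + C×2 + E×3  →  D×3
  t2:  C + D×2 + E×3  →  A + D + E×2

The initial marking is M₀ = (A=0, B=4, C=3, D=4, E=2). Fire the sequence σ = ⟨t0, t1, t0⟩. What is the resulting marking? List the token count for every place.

(A=4, B=2, C=1, D=13, E=3)

step 1: fire t0:  (A=0, B=4, C=3, D=4, E=2) → (A=3, B=3, C=3, D=7, E=4)
step 2: fire t1:  (A=3, B=3, C=3, D=7, E=4) → (A=1, B=3, C=1, D=10, E=1)
step 3: fire t0:  (A=1, B=3, C=1, D=10, E=1) → (A=4, B=2, C=1, D=13, E=3)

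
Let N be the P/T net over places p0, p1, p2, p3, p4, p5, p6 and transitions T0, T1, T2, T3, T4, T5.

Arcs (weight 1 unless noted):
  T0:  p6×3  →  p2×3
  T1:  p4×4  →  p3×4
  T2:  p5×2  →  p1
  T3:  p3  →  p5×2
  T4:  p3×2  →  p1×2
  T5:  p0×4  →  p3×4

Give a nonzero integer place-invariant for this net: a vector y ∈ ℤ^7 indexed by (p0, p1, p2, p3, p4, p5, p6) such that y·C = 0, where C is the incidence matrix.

Incidence matrix C (rows=places, cols=transitions):
       T0   T1   T2   T3   T4   T5
   p0   0    0    0    0    0   -4
   p1   0    0    1    0    2    0
   p2   3    0    0    0    0    0
   p3   0    4    0   -1   -2    4
   p4   0   -4    0    0    0    0
   p5   0    0   -2    2    0    0
   p6  -3    0    0    0    0    0

Candidate y = [2, 2, 0, 2, 2, 1, 0]; check y·C column-wise:
  col T0: 2·0 + 2·0 + 0·3 + 2·0 + 2·0 + 1·0 + 0·-3 = 0
  col T1: 2·0 + 2·0 + 2·4 + 2·-4 + 1·0 = 0
  col T2: 2·0 + 2·1 + 2·0 + 2·0 + 1·-2 = 0
  col T3: 2·0 + 2·0 + 2·-1 + 2·0 + 1·2 = 0
  col T4: 2·0 + 2·2 + 2·-2 + 2·0 + 1·0 = 0
  col T5: 2·-4 + 2·0 + 2·4 + 2·0 + 1·0 = 0

y = (p0:2, p1:2, p2:0, p3:2, p4:2, p5:1, p6:0)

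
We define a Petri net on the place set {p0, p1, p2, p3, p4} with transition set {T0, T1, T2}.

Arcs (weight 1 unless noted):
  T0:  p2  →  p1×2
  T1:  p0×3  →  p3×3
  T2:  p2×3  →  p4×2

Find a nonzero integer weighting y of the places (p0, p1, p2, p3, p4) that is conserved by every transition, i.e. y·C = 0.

Incidence matrix C (rows=places, cols=transitions):
       T0   T1   T2
   p0   0   -3    0
   p1   2    0    0
   p2  -1    0   -3
   p3   0    3    0
   p4   0    0    2

Candidate y = [1, 0, 0, 1, 0]; check y·C column-wise:
  col T0: 1·0 + 0·2 + 0·-1 + 1·0 = 0
  col T1: 1·-3 + 1·3 = 0
  col T2: 1·0 + 0·-3 + 1·0 + 0·2 = 0

y = (p0:1, p1:0, p2:0, p3:1, p4:0)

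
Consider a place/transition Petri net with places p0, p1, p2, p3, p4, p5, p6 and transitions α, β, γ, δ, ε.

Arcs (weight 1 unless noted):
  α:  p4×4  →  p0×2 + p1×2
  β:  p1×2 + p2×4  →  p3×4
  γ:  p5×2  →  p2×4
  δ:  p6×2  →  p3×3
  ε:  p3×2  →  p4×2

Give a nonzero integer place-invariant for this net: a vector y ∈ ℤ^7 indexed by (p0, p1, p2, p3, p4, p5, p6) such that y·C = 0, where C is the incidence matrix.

Incidence matrix C (rows=places, cols=transitions):
        α    β    γ    δ    ε
   p0   2    0    0    0    0
   p1   2   -2    0    0    0
   p2   0   -4    4    0    0
   p3   0    4    0    3   -2
   p4  -4    0    0    0    2
   p5   0    0   -2    0    0
   p6   0    0    0   -2    0

Candidate y = [2, -2, 1, 0, 0, 2, 0]; check y·C column-wise:
  col α: 2·2 + -2·2 + 1·0 + 0·-4 + 2·0 = 0
  col β: 2·0 + -2·-2 + 1·-4 + 0·4 + 2·0 = 0
  col γ: 2·0 + -2·0 + 1·4 + 2·-2 = 0
  col δ: 2·0 + -2·0 + 1·0 + 0·3 + 2·0 + 0·-2 = 0
  col ε: 2·0 + -2·0 + 1·0 + 0·-2 + 0·2 + 2·0 = 0

y = (p0:2, p1:-2, p2:1, p3:0, p4:0, p5:2, p6:0)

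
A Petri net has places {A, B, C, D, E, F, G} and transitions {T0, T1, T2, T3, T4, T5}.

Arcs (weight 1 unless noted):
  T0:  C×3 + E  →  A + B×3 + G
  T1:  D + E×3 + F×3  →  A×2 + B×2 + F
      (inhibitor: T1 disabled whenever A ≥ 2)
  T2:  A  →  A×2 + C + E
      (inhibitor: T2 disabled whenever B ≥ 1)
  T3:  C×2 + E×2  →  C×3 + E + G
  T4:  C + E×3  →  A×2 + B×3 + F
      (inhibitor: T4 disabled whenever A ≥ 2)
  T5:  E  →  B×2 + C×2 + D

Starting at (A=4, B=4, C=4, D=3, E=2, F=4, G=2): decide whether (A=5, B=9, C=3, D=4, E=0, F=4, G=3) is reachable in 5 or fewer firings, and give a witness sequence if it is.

step 1: fire T0:  (A=4, B=4, C=4, D=3, E=2, F=4, G=2) → (A=5, B=7, C=1, D=3, E=1, F=4, G=3)
step 2: fire T5:  (A=5, B=7, C=1, D=3, E=1, F=4, G=3) → (A=5, B=9, C=3, D=4, E=0, F=4, G=3)

YES — reachable via ⟨T0, T5⟩ (2 firings)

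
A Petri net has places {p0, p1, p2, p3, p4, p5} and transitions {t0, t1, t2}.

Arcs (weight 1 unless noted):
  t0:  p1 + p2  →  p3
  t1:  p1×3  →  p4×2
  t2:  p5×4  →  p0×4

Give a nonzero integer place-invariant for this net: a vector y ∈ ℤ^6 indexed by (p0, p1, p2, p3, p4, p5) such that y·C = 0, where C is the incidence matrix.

Incidence matrix C (rows=places, cols=transitions):
       t0   t1   t2
   p0   0    0    4
   p1  -1   -3    0
   p2  -1    0    0
   p3   1    0    0
   p4   0    2    0
   p5   0    0   -4

Candidate y = [0, 0, 1, 1, 0, 0]; check y·C column-wise:
  col t0: 0·-1 + 1·-1 + 1·1 = 0
  col t1: 0·-3 + 1·0 + 1·0 + 0·2 = 0
  col t2: 0·4 + 1·0 + 1·0 + 0·-4 = 0

y = (p0:0, p1:0, p2:1, p3:1, p4:0, p5:0)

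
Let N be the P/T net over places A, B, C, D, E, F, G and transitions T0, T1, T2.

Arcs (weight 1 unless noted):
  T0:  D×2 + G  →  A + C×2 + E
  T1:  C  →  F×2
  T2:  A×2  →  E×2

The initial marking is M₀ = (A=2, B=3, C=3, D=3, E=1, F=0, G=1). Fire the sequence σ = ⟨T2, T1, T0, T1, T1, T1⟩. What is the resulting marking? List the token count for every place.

step 1: fire T2:  (A=2, B=3, C=3, D=3, E=1, F=0, G=1) → (A=0, B=3, C=3, D=3, E=3, F=0, G=1)
step 2: fire T1:  (A=0, B=3, C=3, D=3, E=3, F=0, G=1) → (A=0, B=3, C=2, D=3, E=3, F=2, G=1)
step 3: fire T0:  (A=0, B=3, C=2, D=3, E=3, F=2, G=1) → (A=1, B=3, C=4, D=1, E=4, F=2, G=0)
step 4: fire T1:  (A=1, B=3, C=4, D=1, E=4, F=2, G=0) → (A=1, B=3, C=3, D=1, E=4, F=4, G=0)
step 5: fire T1:  (A=1, B=3, C=3, D=1, E=4, F=4, G=0) → (A=1, B=3, C=2, D=1, E=4, F=6, G=0)
step 6: fire T1:  (A=1, B=3, C=2, D=1, E=4, F=6, G=0) → (A=1, B=3, C=1, D=1, E=4, F=8, G=0)

(A=1, B=3, C=1, D=1, E=4, F=8, G=0)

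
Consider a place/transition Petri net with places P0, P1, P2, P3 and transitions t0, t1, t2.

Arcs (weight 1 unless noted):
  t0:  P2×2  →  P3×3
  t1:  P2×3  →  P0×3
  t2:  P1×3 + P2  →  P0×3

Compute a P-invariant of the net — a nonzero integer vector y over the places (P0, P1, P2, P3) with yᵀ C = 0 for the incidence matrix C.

y = (P0:3, P1:2, P2:3, P3:2)

Incidence matrix C (rows=places, cols=transitions):
       t0   t1   t2
   P0   0    3    3
   P1   0    0   -3
   P2  -2   -3   -1
   P3   3    0    0

Candidate y = [3, 2, 3, 2]; check y·C column-wise:
  col t0: 3·0 + 2·0 + 3·-2 + 2·3 = 0
  col t1: 3·3 + 2·0 + 3·-3 + 2·0 = 0
  col t2: 3·3 + 2·-3 + 3·-1 + 2·0 = 0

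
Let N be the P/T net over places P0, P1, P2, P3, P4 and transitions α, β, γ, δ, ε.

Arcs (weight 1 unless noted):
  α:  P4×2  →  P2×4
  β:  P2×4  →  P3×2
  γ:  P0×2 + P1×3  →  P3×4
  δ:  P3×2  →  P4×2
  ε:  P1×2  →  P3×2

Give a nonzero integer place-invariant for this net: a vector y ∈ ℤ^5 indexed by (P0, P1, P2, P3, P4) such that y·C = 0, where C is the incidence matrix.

y = (P0:1, P1:2, P2:1, P3:2, P4:2)

Incidence matrix C (rows=places, cols=transitions):
        α    β    γ    δ    ε
   P0   0    0   -2    0    0
   P1   0    0   -3    0   -2
   P2   4   -4    0    0    0
   P3   0    2    4   -2    2
   P4  -2    0    0    2    0

Candidate y = [1, 2, 1, 2, 2]; check y·C column-wise:
  col α: 1·0 + 2·0 + 1·4 + 2·0 + 2·-2 = 0
  col β: 1·0 + 2·0 + 1·-4 + 2·2 + 2·0 = 0
  col γ: 1·-2 + 2·-3 + 1·0 + 2·4 + 2·0 = 0
  col δ: 1·0 + 2·0 + 1·0 + 2·-2 + 2·2 = 0
  col ε: 1·0 + 2·-2 + 1·0 + 2·2 + 2·0 = 0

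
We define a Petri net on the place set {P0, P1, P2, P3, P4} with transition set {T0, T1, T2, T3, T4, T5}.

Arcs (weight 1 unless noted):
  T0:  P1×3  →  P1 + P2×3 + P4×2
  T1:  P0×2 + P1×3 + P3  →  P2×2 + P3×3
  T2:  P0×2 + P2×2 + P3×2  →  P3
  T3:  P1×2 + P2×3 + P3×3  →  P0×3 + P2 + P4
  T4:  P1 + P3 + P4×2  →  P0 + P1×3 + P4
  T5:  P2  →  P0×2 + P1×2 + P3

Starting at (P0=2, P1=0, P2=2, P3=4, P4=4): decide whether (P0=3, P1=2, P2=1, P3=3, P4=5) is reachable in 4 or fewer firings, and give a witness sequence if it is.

depth 0: 1 marking
depth 1: 3 markings reached so far
depth 2: 5 markings reached so far
depth 3: 11 markings reached so far
depth 4: 25 markings reached so far
target is not among the 25 markings reachable within 4 steps

NO — not reachable within 4 firings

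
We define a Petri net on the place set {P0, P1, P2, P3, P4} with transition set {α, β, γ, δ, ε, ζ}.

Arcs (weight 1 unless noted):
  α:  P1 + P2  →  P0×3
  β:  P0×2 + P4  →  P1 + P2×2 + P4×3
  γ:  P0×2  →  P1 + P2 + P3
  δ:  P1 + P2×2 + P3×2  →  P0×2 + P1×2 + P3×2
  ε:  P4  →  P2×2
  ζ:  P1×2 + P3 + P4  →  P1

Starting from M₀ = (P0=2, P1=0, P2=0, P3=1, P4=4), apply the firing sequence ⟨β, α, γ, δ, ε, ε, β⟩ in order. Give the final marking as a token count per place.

(P0=1, P1=3, P2=6, P3=2, P4=6)

step 1: fire β:  (P0=2, P1=0, P2=0, P3=1, P4=4) → (P0=0, P1=1, P2=2, P3=1, P4=6)
step 2: fire α:  (P0=0, P1=1, P2=2, P3=1, P4=6) → (P0=3, P1=0, P2=1, P3=1, P4=6)
step 3: fire γ:  (P0=3, P1=0, P2=1, P3=1, P4=6) → (P0=1, P1=1, P2=2, P3=2, P4=6)
step 4: fire δ:  (P0=1, P1=1, P2=2, P3=2, P4=6) → (P0=3, P1=2, P2=0, P3=2, P4=6)
step 5: fire ε:  (P0=3, P1=2, P2=0, P3=2, P4=6) → (P0=3, P1=2, P2=2, P3=2, P4=5)
step 6: fire ε:  (P0=3, P1=2, P2=2, P3=2, P4=5) → (P0=3, P1=2, P2=4, P3=2, P4=4)
step 7: fire β:  (P0=3, P1=2, P2=4, P3=2, P4=4) → (P0=1, P1=3, P2=6, P3=2, P4=6)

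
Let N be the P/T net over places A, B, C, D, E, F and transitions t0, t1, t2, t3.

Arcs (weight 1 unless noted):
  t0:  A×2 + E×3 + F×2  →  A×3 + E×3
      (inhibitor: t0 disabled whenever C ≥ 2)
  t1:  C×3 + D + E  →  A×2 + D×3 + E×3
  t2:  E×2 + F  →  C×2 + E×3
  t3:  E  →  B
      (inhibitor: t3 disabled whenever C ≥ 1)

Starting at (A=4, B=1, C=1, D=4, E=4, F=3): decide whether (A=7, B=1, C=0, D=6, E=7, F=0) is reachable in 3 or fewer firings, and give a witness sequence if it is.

step 1: fire t0:  (A=4, B=1, C=1, D=4, E=4, F=3) → (A=5, B=1, C=1, D=4, E=4, F=1)
step 2: fire t2:  (A=5, B=1, C=1, D=4, E=4, F=1) → (A=5, B=1, C=3, D=4, E=5, F=0)
step 3: fire t1:  (A=5, B=1, C=3, D=4, E=5, F=0) → (A=7, B=1, C=0, D=6, E=7, F=0)

YES — reachable via ⟨t0, t2, t1⟩ (3 firings)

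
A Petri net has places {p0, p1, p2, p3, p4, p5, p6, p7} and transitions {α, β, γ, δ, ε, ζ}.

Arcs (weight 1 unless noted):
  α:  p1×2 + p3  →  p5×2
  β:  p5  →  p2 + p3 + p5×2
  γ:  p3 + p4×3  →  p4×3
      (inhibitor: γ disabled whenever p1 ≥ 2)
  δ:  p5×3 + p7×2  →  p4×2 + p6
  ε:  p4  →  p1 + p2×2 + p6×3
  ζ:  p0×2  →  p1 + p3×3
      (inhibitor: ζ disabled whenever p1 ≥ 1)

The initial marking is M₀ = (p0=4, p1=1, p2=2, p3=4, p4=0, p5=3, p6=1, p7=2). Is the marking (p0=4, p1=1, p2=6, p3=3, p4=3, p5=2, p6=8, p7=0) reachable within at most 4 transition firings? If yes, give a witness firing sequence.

depth 0: 1 marking
depth 1: 3 markings reached so far
depth 2: 6 markings reached so far
depth 3: 11 markings reached so far
depth 4: 18 markings reached so far
target is not among the 18 markings reachable within 4 steps

NO — not reachable within 4 firings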